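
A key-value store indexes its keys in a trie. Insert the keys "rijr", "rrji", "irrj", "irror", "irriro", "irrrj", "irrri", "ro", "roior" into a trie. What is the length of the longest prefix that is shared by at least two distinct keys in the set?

Equivalently: take the maximum, over all pairs, of their longest common prefix length.
"irrri" and "irrrj" agree on "irrr" (4 characters) before diverging; nothing deeper is shared.
Longest shared-prefix length: 4

4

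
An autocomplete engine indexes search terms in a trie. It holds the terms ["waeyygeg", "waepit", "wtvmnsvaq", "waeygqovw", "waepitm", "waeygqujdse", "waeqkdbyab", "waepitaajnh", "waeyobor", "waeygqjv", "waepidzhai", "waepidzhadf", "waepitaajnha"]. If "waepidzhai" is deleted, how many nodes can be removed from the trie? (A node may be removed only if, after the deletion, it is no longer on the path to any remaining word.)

A node on "waepidzhai"'s path can go only if nothing else ends at it or branches off below it.
The suffix "i" (1 node) is used only by "waepidzhai"; the node for "waepidzha" still has the child "d", so pruning stops there.
Nodes removed: 1

1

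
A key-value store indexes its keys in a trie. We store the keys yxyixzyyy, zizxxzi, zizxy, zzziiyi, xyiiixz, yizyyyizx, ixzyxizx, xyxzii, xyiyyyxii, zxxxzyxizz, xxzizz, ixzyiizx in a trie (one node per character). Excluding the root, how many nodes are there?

74

Trace insertions, counting only characters that open a new branch:
  "yxyixzyyy" → 9 new (y, x, y, i, x, z, y, y, y)
  "zizxxzi" → 7 new (z, i, z, x, x, z, i)
  "zizxy" → prefix "zizx" already present; 1 new (y)
  "zzziiyi" → prefix "z" already present; 6 new (z, z, i, i, y, i)
  "xyiiixz" → 7 new (x, y, i, i, i, x, z)
  "yizyyyizx" → prefix "y" already present; 8 new (i, z, y, y, y, i, z, x)
  "ixzyxizx" → 8 new (i, x, z, y, x, i, z, x)
  "xyxzii" → prefix "xy" already present; 4 new (x, z, i, i)
  "xyiyyyxii" → prefix "xyi" already present; 6 new (y, y, y, x, i, i)
  "zxxxzyxizz" → prefix "z" already present; 9 new (x, x, x, z, y, x, i, z, z)
  "xxzizz" → prefix "x" already present; 5 new (x, z, i, z, z)
  "ixzyiizx" → prefix "ixzy" already present; 4 new (i, i, z, x)
Total nodes = 9 + 7 + 1 + 6 + 7 + 8 + 8 + 4 + 6 + 9 + 5 + 4 = 74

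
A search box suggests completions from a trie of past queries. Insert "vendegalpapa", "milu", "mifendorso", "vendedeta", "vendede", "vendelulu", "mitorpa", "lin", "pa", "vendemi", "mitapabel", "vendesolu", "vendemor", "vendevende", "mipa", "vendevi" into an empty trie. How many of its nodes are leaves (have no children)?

15

Leaves are exactly the stored words that no other stored word extends.
Those words: "lin", "mifendorso", "milu", "mipa", "mitapabel", "mitorpa", "pa", "vendedeta", "vendegalpapa", "vendelulu", "vendemi", "vendemor", "vendesolu", "vendevende", "vendevi"
Leaf count: 15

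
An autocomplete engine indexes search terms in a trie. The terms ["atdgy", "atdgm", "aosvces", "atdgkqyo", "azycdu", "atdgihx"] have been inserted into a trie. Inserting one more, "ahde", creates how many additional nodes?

3

The longest prefix of "ahde" already in the trie is "a" (length 1).
Each of the 3 remaining characters creates one node.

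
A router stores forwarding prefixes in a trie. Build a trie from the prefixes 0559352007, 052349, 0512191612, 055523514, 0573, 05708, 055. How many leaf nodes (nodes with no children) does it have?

6

Leaves are exactly the stored words that no other stored word extends.
Those words: "0512191612", "052349", "055523514", "0559352007", "05708", "0573"
Leaf count: 6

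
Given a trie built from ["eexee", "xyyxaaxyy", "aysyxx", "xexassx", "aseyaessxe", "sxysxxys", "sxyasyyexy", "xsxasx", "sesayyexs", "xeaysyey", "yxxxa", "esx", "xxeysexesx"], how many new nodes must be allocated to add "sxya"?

"sxya" is already a full path in the trie; only an end-marker is added.
No new nodes are needed: 0.

0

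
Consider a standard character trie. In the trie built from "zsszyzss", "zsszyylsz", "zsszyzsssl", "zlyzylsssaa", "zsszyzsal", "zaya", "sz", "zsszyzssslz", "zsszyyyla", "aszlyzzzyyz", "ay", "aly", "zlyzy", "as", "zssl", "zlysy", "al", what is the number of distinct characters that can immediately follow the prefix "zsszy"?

The children of the "zsszy" node are the distinct next characters among strings starting with "zsszy".
Distinct next characters after "zsszy": y, z.
That node has 2 child edges.

2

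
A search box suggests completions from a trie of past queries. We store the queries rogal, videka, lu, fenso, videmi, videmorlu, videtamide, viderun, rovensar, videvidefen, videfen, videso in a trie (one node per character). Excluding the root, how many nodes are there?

Trace insertions, counting only characters that open a new branch:
  "rogal" → 5 new (r, o, g, a, l)
  "videka" → 6 new (v, i, d, e, k, a)
  "lu" → 2 new (l, u)
  "fenso" → 5 new (f, e, n, s, o)
  "videmi" → prefix "vide" already present; 2 new (m, i)
  "videmorlu" → prefix "videm" already present; 4 new (o, r, l, u)
  "videtamide" → prefix "vide" already present; 6 new (t, a, m, i, d, e)
  "viderun" → prefix "vide" already present; 3 new (r, u, n)
  "rovensar" → prefix "ro" already present; 6 new (v, e, n, s, a, r)
  "videvidefen" → prefix "vide" already present; 7 new (v, i, d, e, f, e, n)
  "videfen" → prefix "vide" already present; 3 new (f, e, n)
  "videso" → prefix "vide" already present; 2 new (s, o)
Total nodes = 5 + 6 + 2 + 5 + 2 + 4 + 6 + 3 + 6 + 7 + 3 + 2 = 51

51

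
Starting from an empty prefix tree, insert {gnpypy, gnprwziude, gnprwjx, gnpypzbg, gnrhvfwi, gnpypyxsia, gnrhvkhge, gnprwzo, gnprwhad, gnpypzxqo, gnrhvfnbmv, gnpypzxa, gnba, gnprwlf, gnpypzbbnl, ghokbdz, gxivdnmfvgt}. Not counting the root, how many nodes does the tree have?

Count nodes per top-level branch (shared prefixes stored once):
  'g'-branch (ghokbdz, gnba, gnprwhad, gnprwjx, gnprwlf, gnprwziude, gnprwzo, gnpypy, gnpypyxsia, gnpypzbbnl, gnpypzbg, gnpypzxa, gnpypzxqo, gnrhvfnbmv, gnrhvfwi, gnrhvkhge, gxivdnmfvgt): 67 nodes
Sum: 67

67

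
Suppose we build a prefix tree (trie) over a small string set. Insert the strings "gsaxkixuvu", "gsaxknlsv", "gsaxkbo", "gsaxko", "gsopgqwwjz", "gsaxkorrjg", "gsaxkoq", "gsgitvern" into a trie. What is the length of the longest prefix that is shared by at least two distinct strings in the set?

6

Equivalently: take the maximum, over all pairs, of their longest common prefix length.
e.g. "gsaxko" and "gsaxkoq" share the prefix "gsaxko" of length 6; no pair shares a longer one.
Longest shared-prefix length: 6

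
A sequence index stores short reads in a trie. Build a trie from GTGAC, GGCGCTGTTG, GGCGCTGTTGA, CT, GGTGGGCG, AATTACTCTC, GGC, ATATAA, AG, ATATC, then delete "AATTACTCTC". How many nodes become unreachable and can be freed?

9

Walk "AATTACTCTC" from the leaf back toward the root, removing each node that no remaining word uses.
The suffix "ATTACTCTC" (9 nodes) is used only by "AATTACTCTC"; the node for "A" still has the child "T", so pruning stops there.
Nodes removed: 9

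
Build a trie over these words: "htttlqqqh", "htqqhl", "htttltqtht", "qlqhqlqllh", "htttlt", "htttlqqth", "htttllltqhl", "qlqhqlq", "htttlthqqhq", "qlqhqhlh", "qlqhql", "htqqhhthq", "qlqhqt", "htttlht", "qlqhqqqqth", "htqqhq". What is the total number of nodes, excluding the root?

57

Insert word by word; a character creates a node only if that edge doesn't already exist:
  "htttlqqqh" → 9 new (h, t, t, t, l, q, q, q, h)
  "htqqhl" → prefix "ht" already present; 4 new (q, q, h, l)
  "htttltqtht" → prefix "htttl" already present; 5 new (t, q, t, h, t)
  "qlqhqlqllh" → 10 new (q, l, q, h, q, l, q, l, l, h)
  "htttlt" → prefix "htttlt" already present; 0 new (none)
  "htttlqqth" → prefix "htttlqq" already present; 2 new (t, h)
  "htttllltqhl" → prefix "htttl" already present; 6 new (l, l, t, q, h, l)
  "qlqhqlq" → prefix "qlqhqlq" already present; 0 new (none)
  "htttlthqqhq" → prefix "htttlt" already present; 5 new (h, q, q, h, q)
  "qlqhqhlh" → prefix "qlqhq" already present; 3 new (h, l, h)
  "qlqhql" → prefix "qlqhql" already present; 0 new (none)
  "htqqhhthq" → prefix "htqqh" already present; 4 new (h, t, h, q)
  "qlqhqt" → prefix "qlqhq" already present; 1 new (t)
  "htttlht" → prefix "htttl" already present; 2 new (h, t)
  "qlqhqqqqth" → prefix "qlqhq" already present; 5 new (q, q, q, t, h)
  "htqqhq" → prefix "htqqh" already present; 1 new (q)
Total nodes = 9 + 4 + 5 + 10 + 0 + 2 + 6 + 0 + 5 + 3 + 0 + 4 + 1 + 2 + 5 + 1 = 57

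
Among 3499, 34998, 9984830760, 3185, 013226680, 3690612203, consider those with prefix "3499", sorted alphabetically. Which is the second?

Filter for "3499…" and sort: "3499", "34998"
The 2nd is 34998.

34998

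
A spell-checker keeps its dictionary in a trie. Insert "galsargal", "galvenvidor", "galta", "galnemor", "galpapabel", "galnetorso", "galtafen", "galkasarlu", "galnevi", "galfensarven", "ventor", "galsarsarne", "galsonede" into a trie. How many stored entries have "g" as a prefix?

Filter for entries beginning with "g":
Words under "g": galfensarven, galkasarlu, galnemor, galnetorso, galnevi, galpapabel, galsargal, galsarsarne, galsonede, galta, galtafen, galvenvidor
Count: 12

12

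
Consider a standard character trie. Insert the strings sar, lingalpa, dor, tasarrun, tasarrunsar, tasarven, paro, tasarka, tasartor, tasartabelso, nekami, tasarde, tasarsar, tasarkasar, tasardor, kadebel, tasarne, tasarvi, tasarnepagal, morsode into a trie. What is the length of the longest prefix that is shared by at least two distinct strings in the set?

8

Look for the deepest trie node that still has at least two words in its subtree.
"tasarrun" and "tasarrunsar" agree on "tasarrun" (8 characters) before diverging; nothing deeper is shared.
Longest shared-prefix length: 8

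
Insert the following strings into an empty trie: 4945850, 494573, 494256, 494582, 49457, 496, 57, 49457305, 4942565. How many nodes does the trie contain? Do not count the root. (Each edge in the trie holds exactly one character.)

19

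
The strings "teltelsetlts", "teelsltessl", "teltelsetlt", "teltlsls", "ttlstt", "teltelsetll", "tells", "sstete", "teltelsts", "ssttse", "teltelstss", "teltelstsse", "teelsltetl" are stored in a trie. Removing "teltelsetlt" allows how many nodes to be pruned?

Walk "teltelsetlt" from the leaf back toward the root, removing each node that no remaining word uses.
Every node on "teltelsetlt" is still needed (e.g. by "teltelsetlts"), so nothing is freed.
Nodes removed: 0

0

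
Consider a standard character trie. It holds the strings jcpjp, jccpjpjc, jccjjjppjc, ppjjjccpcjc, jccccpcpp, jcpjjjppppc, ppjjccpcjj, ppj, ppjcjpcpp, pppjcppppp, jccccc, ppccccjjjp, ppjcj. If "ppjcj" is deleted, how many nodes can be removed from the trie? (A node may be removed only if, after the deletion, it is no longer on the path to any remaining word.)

After clearing the end-marker at "ppjcj", prune upward until reaching a node still needed by another word.
Every node on "ppjcj" is still needed (e.g. by "ppjcjpcpp"), so nothing is freed.
Nodes removed: 0

0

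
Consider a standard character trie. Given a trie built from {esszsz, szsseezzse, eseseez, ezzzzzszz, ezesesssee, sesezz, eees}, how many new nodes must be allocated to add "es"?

"es" is already a full path in the trie; only an end-marker is added.
No new nodes are needed: 0.

0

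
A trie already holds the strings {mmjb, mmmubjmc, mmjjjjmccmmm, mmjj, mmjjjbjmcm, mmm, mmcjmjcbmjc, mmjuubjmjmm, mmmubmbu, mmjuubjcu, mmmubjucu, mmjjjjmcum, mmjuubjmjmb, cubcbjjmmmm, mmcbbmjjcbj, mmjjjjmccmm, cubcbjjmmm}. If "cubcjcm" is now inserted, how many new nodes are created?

"cubc" is already a path in the trie; the remaining "jcm" must be added.
So 7 − 4 = 3 new nodes.

3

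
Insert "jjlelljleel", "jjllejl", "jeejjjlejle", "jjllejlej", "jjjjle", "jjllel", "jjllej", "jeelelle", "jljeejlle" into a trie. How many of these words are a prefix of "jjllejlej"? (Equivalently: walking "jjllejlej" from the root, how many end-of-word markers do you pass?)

3

Check each prefix of "jjllejlej" against the stored set — each match is an end-marker on the path.
Prefixes of the query that are stored words: "jjllej", "jjllejl", "jjllejlej"
Count: 3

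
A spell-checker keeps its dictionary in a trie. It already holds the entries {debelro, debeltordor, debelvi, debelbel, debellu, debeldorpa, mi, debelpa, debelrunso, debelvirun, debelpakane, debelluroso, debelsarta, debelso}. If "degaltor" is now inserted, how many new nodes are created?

6

The longest prefix of "degaltor" already in the trie is "de" (length 2).
Each of the 6 remaining characters creates one node.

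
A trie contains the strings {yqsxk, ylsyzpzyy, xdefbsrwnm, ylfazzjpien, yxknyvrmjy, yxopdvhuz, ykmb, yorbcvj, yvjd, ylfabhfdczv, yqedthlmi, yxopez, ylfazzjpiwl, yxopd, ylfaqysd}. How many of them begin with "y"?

14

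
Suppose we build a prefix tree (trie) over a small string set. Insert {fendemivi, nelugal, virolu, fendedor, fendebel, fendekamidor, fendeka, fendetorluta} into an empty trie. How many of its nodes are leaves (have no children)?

7

Leaves are exactly the stored words that no other stored word extends.
Those words: "fendebel", "fendedor", "fendekamidor", "fendemivi", "fendetorluta", "nelugal", "virolu"
Leaf count: 7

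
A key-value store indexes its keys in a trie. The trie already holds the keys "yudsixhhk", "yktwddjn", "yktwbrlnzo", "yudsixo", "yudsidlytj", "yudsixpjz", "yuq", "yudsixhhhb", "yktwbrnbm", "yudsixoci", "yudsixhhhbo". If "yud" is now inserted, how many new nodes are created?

0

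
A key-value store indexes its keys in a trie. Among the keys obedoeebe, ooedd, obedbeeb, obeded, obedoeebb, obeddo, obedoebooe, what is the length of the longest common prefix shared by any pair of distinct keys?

8

Look for the deepest trie node that still has at least two words in its subtree.
e.g. "obedoeebb" and "obedoeebe" share the prefix "obedoeeb" of length 8; no pair shares a longer one.
Longest shared-prefix length: 8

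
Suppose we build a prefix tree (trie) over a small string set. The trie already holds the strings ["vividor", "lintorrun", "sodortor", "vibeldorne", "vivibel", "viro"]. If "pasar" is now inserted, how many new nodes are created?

"pasar" shares no prefix with any stored word, so all 5 characters open new nodes.
5 − 0 = 5 new nodes.

5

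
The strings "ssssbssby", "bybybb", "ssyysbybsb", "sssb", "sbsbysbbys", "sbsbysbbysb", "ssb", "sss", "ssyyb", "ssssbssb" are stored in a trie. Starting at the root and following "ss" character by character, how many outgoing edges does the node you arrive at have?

Walk "ss" from the root, arriving at one node.
Distinct next characters after "ss": b, s, y.
That node has 3 child edges.

3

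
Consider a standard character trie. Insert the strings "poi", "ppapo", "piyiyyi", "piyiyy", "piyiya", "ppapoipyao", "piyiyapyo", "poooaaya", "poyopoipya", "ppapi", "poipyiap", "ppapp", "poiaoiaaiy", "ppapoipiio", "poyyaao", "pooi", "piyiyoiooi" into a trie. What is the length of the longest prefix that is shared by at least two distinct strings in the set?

Equivalently: take the maximum, over all pairs, of their longest common prefix length.
"ppapoipiio" and "ppapoipyao" agree on "ppapoip" (7 characters) before diverging; nothing deeper is shared.
Longest shared-prefix length: 7

7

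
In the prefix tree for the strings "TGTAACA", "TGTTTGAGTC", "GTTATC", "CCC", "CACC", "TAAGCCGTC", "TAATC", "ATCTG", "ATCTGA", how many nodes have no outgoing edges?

8

Leaves are exactly the stored words that no other stored word extends.
Those words: "ATCTGA", "CACC", "CCC", "GTTATC", "TAAGCCGTC", "TAATC", "TGTAACA", "TGTTTGAGTC"
Leaf count: 8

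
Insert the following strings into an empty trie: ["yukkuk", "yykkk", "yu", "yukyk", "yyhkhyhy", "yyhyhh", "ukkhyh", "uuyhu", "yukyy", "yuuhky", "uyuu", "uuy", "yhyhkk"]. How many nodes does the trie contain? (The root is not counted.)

Insert word by word; a character creates a node only if that edge doesn't already exist:
  "yukkuk" → 6 new (y, u, k, k, u, k)
  "yykkk" → prefix "y" already present; 4 new (y, k, k, k)
  "yu" → prefix "yu" already present; 0 new (none)
  "yukyk" → prefix "yuk" already present; 2 new (y, k)
  "yyhkhyhy" → prefix "yy" already present; 6 new (h, k, h, y, h, y)
  "yyhyhh" → prefix "yyh" already present; 3 new (y, h, h)
  "ukkhyh" → 6 new (u, k, k, h, y, h)
  "uuyhu" → prefix "u" already present; 4 new (u, y, h, u)
  "yukyy" → prefix "yuky" already present; 1 new (y)
  "yuuhky" → prefix "yu" already present; 4 new (u, h, k, y)
  "uyuu" → prefix "u" already present; 3 new (y, u, u)
  "uuy" → prefix "uuy" already present; 0 new (none)
  "yhyhkk" → prefix "y" already present; 5 new (h, y, h, k, k)
Total nodes = 6 + 4 + 0 + 2 + 6 + 3 + 6 + 4 + 1 + 4 + 3 + 0 + 5 = 44

44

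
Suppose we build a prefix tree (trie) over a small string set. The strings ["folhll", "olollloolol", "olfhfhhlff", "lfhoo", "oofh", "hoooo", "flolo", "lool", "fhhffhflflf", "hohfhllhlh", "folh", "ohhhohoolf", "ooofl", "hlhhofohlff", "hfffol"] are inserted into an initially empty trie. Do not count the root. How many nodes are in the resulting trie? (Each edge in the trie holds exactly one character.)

For each word, the new-node count is its length minus the longest prefix already in the trie:
  "folhll" → 6 new (f, o, l, h, l, l)
  "olollloolol" → 11 new (o, l, o, l, l, l, o, o, l, o, l)
  "olfhfhhlff" → prefix "ol" already present; 8 new (f, h, f, h, h, l, f, f)
  "lfhoo" → 5 new (l, f, h, o, o)
  "oofh" → prefix "o" already present; 3 new (o, f, h)
  "hoooo" → 5 new (h, o, o, o, o)
  "flolo" → prefix "f" already present; 4 new (l, o, l, o)
  "lool" → prefix "l" already present; 3 new (o, o, l)
  "fhhffhflflf" → prefix "f" already present; 10 new (h, h, f, f, h, f, l, f, l, f)
  "hohfhllhlh" → prefix "ho" already present; 8 new (h, f, h, l, l, h, l, h)
  "folh" → prefix "folh" already present; 0 new (none)
  "ohhhohoolf" → prefix "o" already present; 9 new (h, h, h, o, h, o, o, l, f)
  "ooofl" → prefix "oo" already present; 3 new (o, f, l)
  "hlhhofohlff" → prefix "h" already present; 10 new (l, h, h, o, f, o, h, l, f, f)
  "hfffol" → prefix "h" already present; 5 new (f, f, f, o, l)
Total nodes = 6 + 11 + 8 + 5 + 3 + 5 + 4 + 3 + 10 + 8 + 0 + 9 + 3 + 10 + 5 = 90

90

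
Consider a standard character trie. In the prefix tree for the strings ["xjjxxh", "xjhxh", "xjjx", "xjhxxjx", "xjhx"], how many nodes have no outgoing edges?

3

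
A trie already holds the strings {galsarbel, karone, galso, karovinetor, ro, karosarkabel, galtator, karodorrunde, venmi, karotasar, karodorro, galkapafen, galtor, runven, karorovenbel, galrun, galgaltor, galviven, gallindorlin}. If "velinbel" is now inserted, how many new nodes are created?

Walking "velinbel" from the root, the first 2 characters ("ve") follow existing edges; "l" is the first miss.
So 8 − 2 = 6 new nodes.

6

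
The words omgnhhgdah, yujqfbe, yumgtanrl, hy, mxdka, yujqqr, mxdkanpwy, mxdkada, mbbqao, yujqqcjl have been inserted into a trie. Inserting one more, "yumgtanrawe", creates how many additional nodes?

Walking "yumgtanrawe" from the root, the first 8 characters ("yumgtanr") follow existing edges; "a" is the first miss.
So 11 − 8 = 3 new nodes.

3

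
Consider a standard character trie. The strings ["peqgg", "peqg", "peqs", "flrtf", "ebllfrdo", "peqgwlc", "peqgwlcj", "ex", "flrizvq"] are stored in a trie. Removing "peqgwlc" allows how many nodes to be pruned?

0

Walk "peqgwlc" from the leaf back toward the root, removing each node that no remaining word uses.
Every node on "peqgwlc" is still needed (e.g. by "peqgwlcj"), so nothing is freed.
Nodes removed: 0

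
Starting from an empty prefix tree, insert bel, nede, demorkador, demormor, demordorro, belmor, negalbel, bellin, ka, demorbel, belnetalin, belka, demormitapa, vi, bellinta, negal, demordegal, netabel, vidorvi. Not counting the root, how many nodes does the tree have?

For each word, the new-node count is its length minus the longest prefix already in the trie:
  "bel" → 3 new (b, e, l)
  "nede" → 4 new (n, e, d, e)
  "demorkador" → 10 new (d, e, m, o, r, k, a, d, o, r)
  "demormor" → prefix "demor" already present; 3 new (m, o, r)
  "demordorro" → prefix "demor" already present; 5 new (d, o, r, r, o)
  "belmor" → prefix "bel" already present; 3 new (m, o, r)
  "negalbel" → prefix "ne" already present; 6 new (g, a, l, b, e, l)
  "bellin" → prefix "bel" already present; 3 new (l, i, n)
  "ka" → 2 new (k, a)
  "demorbel" → prefix "demor" already present; 3 new (b, e, l)
  "belnetalin" → prefix "bel" already present; 7 new (n, e, t, a, l, i, n)
  "belka" → prefix "bel" already present; 2 new (k, a)
  "demormitapa" → prefix "demorm" already present; 5 new (i, t, a, p, a)
  "vi" → 2 new (v, i)
  "bellinta" → prefix "bellin" already present; 2 new (t, a)
  "negal" → prefix "negal" already present; 0 new (none)
  "demordegal" → prefix "demord" already present; 4 new (e, g, a, l)
  "netabel" → prefix "ne" already present; 5 new (t, a, b, e, l)
  "vidorvi" → prefix "vi" already present; 5 new (d, o, r, v, i)
Total nodes = 3 + 4 + 10 + 3 + 5 + 3 + 6 + 3 + 2 + 3 + 7 + 2 + 5 + 2 + 2 + 0 + 4 + 5 + 5 = 74

74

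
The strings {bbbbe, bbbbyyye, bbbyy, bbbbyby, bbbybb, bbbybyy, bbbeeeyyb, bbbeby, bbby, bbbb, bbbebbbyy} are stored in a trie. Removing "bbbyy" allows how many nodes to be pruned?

1

Walk "bbbyy" from the leaf back toward the root, removing each node that no remaining word uses.
The suffix "y" (1 node) is used only by "bbbyy"; the node for "bbby" still has the child "b", so pruning stops there.
Nodes removed: 1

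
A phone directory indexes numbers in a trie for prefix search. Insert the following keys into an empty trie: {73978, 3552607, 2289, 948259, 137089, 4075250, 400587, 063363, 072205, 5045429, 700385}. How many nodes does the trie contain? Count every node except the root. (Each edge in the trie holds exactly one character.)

Trace insertions, counting only characters that open a new branch:
  "73978" → 5 new (7, 3, 9, 7, 8)
  "3552607" → 7 new (3, 5, 5, 2, 6, 0, 7)
  "2289" → 4 new (2, 2, 8, 9)
  "948259" → 6 new (9, 4, 8, 2, 5, 9)
  "137089" → 6 new (1, 3, 7, 0, 8, 9)
  "4075250" → 7 new (4, 0, 7, 5, 2, 5, 0)
  "400587" → prefix "40" already present; 4 new (0, 5, 8, 7)
  "063363" → 6 new (0, 6, 3, 3, 6, 3)
  "072205" → prefix "0" already present; 5 new (7, 2, 2, 0, 5)
  "5045429" → 7 new (5, 0, 4, 5, 4, 2, 9)
  "700385" → prefix "7" already present; 5 new (0, 0, 3, 8, 5)
Total nodes = 5 + 7 + 4 + 6 + 6 + 7 + 4 + 6 + 5 + 7 + 5 = 62

62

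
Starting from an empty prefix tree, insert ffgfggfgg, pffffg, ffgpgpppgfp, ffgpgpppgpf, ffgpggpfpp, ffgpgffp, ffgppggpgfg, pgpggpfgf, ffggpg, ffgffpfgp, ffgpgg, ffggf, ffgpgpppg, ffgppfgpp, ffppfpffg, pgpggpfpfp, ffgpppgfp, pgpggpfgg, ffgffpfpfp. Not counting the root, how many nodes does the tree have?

79

For each word, the new-node count is its length minus the longest prefix already in the trie:
  "ffgfggfgg" → 9 new (f, f, g, f, g, g, f, g, g)
  "pffffg" → 6 new (p, f, f, f, f, g)
  "ffgpgpppgfp" → prefix "ffg" already present; 8 new (p, g, p, p, p, g, f, p)
  "ffgpgpppgpf" → prefix "ffgpgpppg" already present; 2 new (p, f)
  "ffgpggpfpp" → prefix "ffgpg" already present; 5 new (g, p, f, p, p)
  "ffgpgffp" → prefix "ffgpg" already present; 3 new (f, f, p)
  "ffgppggpgfg" → prefix "ffgp" already present; 7 new (p, g, g, p, g, f, g)
  "pgpggpfgf" → prefix "p" already present; 8 new (g, p, g, g, p, f, g, f)
  "ffggpg" → prefix "ffg" already present; 3 new (g, p, g)
  "ffgffpfgp" → prefix "ffgf" already present; 5 new (f, p, f, g, p)
  "ffgpgg" → prefix "ffgpgg" already present; 0 new (none)
  "ffggf" → prefix "ffgg" already present; 1 new (f)
  "ffgpgpppg" → prefix "ffgpgpppg" already present; 0 new (none)
  "ffgppfgpp" → prefix "ffgpp" already present; 4 new (f, g, p, p)
  "ffppfpffg" → prefix "ff" already present; 7 new (p, p, f, p, f, f, g)
  "pgpggpfpfp" → prefix "pgpggpf" already present; 3 new (p, f, p)
  "ffgpppgfp" → prefix "ffgpp" already present; 4 new (p, g, f, p)
  "pgpggpfgg" → prefix "pgpggpfg" already present; 1 new (g)
  "ffgffpfpfp" → prefix "ffgffpf" already present; 3 new (p, f, p)
Total nodes = 9 + 6 + 8 + 2 + 5 + 3 + 7 + 8 + 3 + 5 + 0 + 1 + 0 + 4 + 7 + 3 + 4 + 1 + 3 = 79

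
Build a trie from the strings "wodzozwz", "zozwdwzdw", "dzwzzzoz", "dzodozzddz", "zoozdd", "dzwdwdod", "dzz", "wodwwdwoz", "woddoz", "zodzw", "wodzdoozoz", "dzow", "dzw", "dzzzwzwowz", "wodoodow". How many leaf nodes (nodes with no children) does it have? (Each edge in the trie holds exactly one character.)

A leaf is a node with no children — equivalently, the end of a word that is not a proper prefix of any other stored word.
Those words: "dzodozzddz", "dzow", "dzwdwdod", "dzwzzzoz", "dzzzwzwowz", "woddoz", "wodoodow", "wodwwdwoz", "wodzdoozoz", "wodzozwz", "zodzw", "zoozdd", "zozwdwzdw"
Leaf count: 13

13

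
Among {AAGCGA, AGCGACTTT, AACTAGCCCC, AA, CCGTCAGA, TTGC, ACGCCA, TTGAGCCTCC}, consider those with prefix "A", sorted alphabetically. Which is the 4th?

Filter for "A…" and sort: "AA", "AACTAGCCCC", "AAGCGA", "ACGCCA", "AGCGACTTT"
Position 4: ACGCCA

ACGCCA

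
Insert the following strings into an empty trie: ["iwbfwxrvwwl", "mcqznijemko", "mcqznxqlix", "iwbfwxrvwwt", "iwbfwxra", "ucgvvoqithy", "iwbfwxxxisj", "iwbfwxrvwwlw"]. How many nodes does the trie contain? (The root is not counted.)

46

Count nodes per top-level branch (shared prefixes stored once):
  'i'-branch (iwbfwxra, iwbfwxrvwwl, iwbfwxrvwwlw, iwbfwxrvwwt, iwbfwxxxisj): 19 nodes
  'm'-branch (mcqznijemko, mcqznxqlix): 16 nodes
  'u'-branch (ucgvvoqithy): 11 nodes
Sum: 46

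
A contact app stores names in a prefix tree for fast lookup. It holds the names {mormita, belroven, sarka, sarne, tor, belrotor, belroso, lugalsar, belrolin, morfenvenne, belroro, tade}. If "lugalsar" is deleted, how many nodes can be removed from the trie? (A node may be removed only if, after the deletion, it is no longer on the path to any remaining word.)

8

A node on "lugalsar"'s path can go only if nothing else ends at it or branches off below it.
No other word shares any prefix with "lugalsar", so all 8 of its nodes go.
Nodes removed: 8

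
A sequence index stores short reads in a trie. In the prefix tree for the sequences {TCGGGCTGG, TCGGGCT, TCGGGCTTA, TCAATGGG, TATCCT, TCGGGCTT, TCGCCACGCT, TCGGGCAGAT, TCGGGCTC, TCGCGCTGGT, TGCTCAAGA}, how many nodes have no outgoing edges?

9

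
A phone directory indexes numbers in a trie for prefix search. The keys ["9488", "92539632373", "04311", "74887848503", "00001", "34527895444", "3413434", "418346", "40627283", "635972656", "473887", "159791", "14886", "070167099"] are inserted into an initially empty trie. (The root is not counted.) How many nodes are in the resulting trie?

95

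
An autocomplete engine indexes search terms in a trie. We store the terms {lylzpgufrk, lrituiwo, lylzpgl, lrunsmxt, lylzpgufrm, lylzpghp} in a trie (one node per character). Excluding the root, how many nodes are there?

Count nodes per top-level branch (shared prefixes stored once):
  'l'-branch (lrituiwo, lrunsmxt, lylzpghp, lylzpgl, lylzpgufrk, lylzpgufrm): 27 nodes
Sum: 27

27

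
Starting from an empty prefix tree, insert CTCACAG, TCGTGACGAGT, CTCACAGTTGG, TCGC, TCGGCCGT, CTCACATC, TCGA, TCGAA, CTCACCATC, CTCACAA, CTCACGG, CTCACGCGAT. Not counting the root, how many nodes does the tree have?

43

Trace insertions, counting only characters that open a new branch:
  "CTCACAG" → 7 new (C, T, C, A, C, A, G)
  "TCGTGACGAGT" → 11 new (T, C, G, T, G, A, C, G, A, G, T)
  "CTCACAGTTGG" → prefix "CTCACAG" already present; 4 new (T, T, G, G)
  "TCGC" → prefix "TCG" already present; 1 new (C)
  "TCGGCCGT" → prefix "TCG" already present; 5 new (G, C, C, G, T)
  "CTCACATC" → prefix "CTCACA" already present; 2 new (T, C)
  "TCGA" → prefix "TCG" already present; 1 new (A)
  "TCGAA" → prefix "TCGA" already present; 1 new (A)
  "CTCACCATC" → prefix "CTCAC" already present; 4 new (C, A, T, C)
  "CTCACAA" → prefix "CTCACA" already present; 1 new (A)
  "CTCACGG" → prefix "CTCAC" already present; 2 new (G, G)
  "CTCACGCGAT" → prefix "CTCACG" already present; 4 new (C, G, A, T)
Total nodes = 7 + 11 + 4 + 1 + 5 + 2 + 1 + 1 + 4 + 1 + 2 + 4 = 43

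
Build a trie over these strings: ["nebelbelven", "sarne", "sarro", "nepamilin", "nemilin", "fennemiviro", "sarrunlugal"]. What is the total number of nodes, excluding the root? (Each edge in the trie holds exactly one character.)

48

Insert word by word; a character creates a node only if that edge doesn't already exist:
  "nebelbelven" → 11 new (n, e, b, e, l, b, e, l, v, e, n)
  "sarne" → 5 new (s, a, r, n, e)
  "sarro" → prefix "sar" already present; 2 new (r, o)
  "nepamilin" → prefix "ne" already present; 7 new (p, a, m, i, l, i, n)
  "nemilin" → prefix "ne" already present; 5 new (m, i, l, i, n)
  "fennemiviro" → 11 new (f, e, n, n, e, m, i, v, i, r, o)
  "sarrunlugal" → prefix "sarr" already present; 7 new (u, n, l, u, g, a, l)
Total nodes = 11 + 5 + 2 + 7 + 5 + 11 + 7 = 48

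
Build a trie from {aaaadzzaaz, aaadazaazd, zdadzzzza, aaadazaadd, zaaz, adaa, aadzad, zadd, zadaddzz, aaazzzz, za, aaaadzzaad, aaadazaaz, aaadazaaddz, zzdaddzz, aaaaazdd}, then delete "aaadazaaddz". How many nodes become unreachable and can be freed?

1

After clearing the end-marker at "aaadazaaddz", prune upward until reaching a node still needed by another word.
The suffix "z" (1 node) is used only by "aaadazaaddz"; "aaadazaadd" is itself a stored word, so pruning stops there.
Nodes removed: 1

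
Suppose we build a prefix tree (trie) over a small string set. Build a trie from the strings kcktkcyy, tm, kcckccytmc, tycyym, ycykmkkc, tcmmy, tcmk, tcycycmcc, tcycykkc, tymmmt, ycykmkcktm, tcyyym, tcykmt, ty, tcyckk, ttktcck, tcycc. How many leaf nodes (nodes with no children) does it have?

A leaf is a node with no children — equivalently, the end of a word that is not a proper prefix of any other stored word.
Those words: "kcckccytmc", "kcktkcyy", "tcmk", "tcmmy", "tcycc", "tcyckk", "tcycycmcc", "tcycykkc", "tcykmt", "tcyyym", "tm", "ttktcck", "tycyym", "tymmmt", "ycykmkcktm", "ycykmkkc"
Leaf count: 16

16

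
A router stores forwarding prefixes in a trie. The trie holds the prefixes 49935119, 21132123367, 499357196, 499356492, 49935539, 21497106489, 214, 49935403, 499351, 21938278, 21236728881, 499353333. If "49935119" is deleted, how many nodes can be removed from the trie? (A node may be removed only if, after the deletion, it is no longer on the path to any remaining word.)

2

Walk "49935119" from the leaf back toward the root, removing each node that no remaining word uses.
The suffix "19" (2 nodes) is used only by "49935119"; "499351" is itself a stored word, so pruning stops there.
Nodes removed: 2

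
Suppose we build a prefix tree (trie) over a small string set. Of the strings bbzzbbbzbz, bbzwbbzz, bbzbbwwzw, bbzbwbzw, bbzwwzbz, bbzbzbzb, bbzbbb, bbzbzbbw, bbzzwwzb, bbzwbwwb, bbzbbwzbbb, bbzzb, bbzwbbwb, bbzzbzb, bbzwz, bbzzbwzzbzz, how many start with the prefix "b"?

16

Walk to "b"; the words in its subtree are exactly those with that prefix.
Words under "b": bbzbbb, bbzbbwwzw, bbzbbwzbbb, bbzbwbzw, bbzbzbbw, bbzbzbzb, bbzwbbwb, bbzwbbzz, bbzwbwwb, bbzwwzbz, bbzwz, bbzzb, bbzzbbbzbz, bbzzbwzzbzz, bbzzbzb, bbzzwwzb
Count: 16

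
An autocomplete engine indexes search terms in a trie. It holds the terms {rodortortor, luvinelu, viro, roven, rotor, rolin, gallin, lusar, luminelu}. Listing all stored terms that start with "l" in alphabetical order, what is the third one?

luvinelu

Words with prefix "l", in lexicographic order: "luminelu", "lusar", "luvinelu"
The 3rd is luvinelu.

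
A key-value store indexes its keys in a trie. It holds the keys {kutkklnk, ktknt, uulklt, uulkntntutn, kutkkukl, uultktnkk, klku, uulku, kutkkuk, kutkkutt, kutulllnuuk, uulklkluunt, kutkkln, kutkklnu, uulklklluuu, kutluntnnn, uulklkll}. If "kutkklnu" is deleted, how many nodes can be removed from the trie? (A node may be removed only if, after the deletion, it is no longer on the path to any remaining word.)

1

Walk "kutkklnu" from the leaf back toward the root, removing each node that no remaining word uses.
The suffix "u" (1 node) is used only by "kutkklnu"; the node for "kutkkln" still has the child "k", so pruning stops there.
Nodes removed: 1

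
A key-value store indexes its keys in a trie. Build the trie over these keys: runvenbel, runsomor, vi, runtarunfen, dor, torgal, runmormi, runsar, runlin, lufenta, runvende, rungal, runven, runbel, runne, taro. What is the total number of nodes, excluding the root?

Insert word by word; a character creates a node only if that edge doesn't already exist:
  "runvenbel" → 9 new (r, u, n, v, e, n, b, e, l)
  "runsomor" → prefix "run" already present; 5 new (s, o, m, o, r)
  "vi" → 2 new (v, i)
  "runtarunfen" → prefix "run" already present; 8 new (t, a, r, u, n, f, e, n)
  "dor" → 3 new (d, o, r)
  "torgal" → 6 new (t, o, r, g, a, l)
  "runmormi" → prefix "run" already present; 5 new (m, o, r, m, i)
  "runsar" → prefix "runs" already present; 2 new (a, r)
  "runlin" → prefix "run" already present; 3 new (l, i, n)
  "lufenta" → 7 new (l, u, f, e, n, t, a)
  "runvende" → prefix "runven" already present; 2 new (d, e)
  "rungal" → prefix "run" already present; 3 new (g, a, l)
  "runven" → prefix "runven" already present; 0 new (none)
  "runbel" → prefix "run" already present; 3 new (b, e, l)
  "runne" → prefix "run" already present; 2 new (n, e)
  "taro" → prefix "t" already present; 3 new (a, r, o)
Total nodes = 9 + 5 + 2 + 8 + 3 + 6 + 5 + 2 + 3 + 7 + 2 + 3 + 0 + 3 + 2 + 3 = 63

63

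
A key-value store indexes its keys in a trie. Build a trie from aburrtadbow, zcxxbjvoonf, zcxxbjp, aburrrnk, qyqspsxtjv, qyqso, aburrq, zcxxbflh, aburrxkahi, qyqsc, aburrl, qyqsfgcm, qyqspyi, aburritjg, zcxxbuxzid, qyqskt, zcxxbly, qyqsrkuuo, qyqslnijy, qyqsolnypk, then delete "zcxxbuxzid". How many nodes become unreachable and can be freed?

5

After clearing the end-marker at "zcxxbuxzid", prune upward until reaching a node still needed by another word.
The suffix "uxzid" (5 nodes) is used only by "zcxxbuxzid"; the node for "zcxxb" still has the child "j", so pruning stops there.
Nodes removed: 5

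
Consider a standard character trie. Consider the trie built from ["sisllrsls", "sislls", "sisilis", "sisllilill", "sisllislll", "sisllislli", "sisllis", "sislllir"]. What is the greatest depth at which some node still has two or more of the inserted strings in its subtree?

Look for the deepest trie node that still has at least two words in its subtree.
e.g. "sisllislli" and "sisllislll" share the prefix "sisllisll" of length 9; no pair shares a longer one.
Longest shared-prefix length: 9

9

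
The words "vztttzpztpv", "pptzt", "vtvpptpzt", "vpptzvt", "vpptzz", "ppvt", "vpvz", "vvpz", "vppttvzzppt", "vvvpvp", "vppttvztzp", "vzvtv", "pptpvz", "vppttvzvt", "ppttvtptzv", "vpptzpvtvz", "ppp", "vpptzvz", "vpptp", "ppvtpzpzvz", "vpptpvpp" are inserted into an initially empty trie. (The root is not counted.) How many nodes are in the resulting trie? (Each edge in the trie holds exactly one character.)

Count nodes per top-level branch (shared prefixes stored once):
  'p'-branch (ppp, pptpvz, ppttvtptzv, pptzt, ppvt, ppvtpzpzvz): 24 nodes
  'v'-branch (vpptp, vpptpvpp, vppttvztzp, vppttvzvt, vppttvzzppt, vpptzpvtvz, vpptzvt, vpptzvz, vpptzz, vpvz, vtvpptpzt, vvpz, vvvpvp, vztttzpztpv, vzvtv): 60 nodes
Sum: 84

84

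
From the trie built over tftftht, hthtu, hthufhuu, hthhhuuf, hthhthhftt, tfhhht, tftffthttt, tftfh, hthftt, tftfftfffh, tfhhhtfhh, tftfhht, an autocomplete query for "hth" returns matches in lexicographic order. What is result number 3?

hthhthhftt

Words with prefix "hth", in lexicographic order: "hthftt", "hthhhuuf", "hthhthhftt", "hthtu", "hthufhuu"
Position 3: hthhthhftt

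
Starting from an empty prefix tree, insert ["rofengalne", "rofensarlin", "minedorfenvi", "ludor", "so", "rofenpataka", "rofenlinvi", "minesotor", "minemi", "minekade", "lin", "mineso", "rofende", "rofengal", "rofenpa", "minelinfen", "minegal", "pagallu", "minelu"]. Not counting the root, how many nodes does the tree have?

78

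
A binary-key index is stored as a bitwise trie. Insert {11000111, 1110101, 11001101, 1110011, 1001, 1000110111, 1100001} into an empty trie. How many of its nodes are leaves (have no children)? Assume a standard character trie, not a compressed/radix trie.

A leaf is a node with no children — equivalently, the end of a word that is not a proper prefix of any other stored word.
Those words: "1000110111", "1001", "1100001", "11000111", "11001101", "1110011", "1110101"
Leaf count: 7

7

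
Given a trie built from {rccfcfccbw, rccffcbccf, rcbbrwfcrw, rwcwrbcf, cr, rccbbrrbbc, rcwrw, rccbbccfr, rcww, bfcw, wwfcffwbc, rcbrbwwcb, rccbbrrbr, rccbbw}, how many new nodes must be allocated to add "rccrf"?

The longest prefix of "rccrf" already in the trie is "rcc" (length 3).
Each of the 2 remaining characters creates one node.

2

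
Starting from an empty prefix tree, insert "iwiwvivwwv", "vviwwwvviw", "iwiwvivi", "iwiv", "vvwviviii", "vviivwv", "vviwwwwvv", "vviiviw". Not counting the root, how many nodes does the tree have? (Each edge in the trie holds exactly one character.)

38

Trace insertions, counting only characters that open a new branch:
  "iwiwvivwwv" → 10 new (i, w, i, w, v, i, v, w, w, v)
  "vviwwwvviw" → 10 new (v, v, i, w, w, w, v, v, i, w)
  "iwiwvivi" → prefix "iwiwviv" already present; 1 new (i)
  "iwiv" → prefix "iwi" already present; 1 new (v)
  "vvwviviii" → prefix "vv" already present; 7 new (w, v, i, v, i, i, i)
  "vviivwv" → prefix "vvi" already present; 4 new (i, v, w, v)
  "vviwwwwvv" → prefix "vviwww" already present; 3 new (w, v, v)
  "vviiviw" → prefix "vviiv" already present; 2 new (i, w)
Total nodes = 10 + 10 + 1 + 1 + 7 + 4 + 3 + 2 = 38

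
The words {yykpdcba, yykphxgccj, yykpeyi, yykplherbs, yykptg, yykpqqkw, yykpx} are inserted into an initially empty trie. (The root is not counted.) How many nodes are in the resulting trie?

For each word, the new-node count is its length minus the longest prefix already in the trie:
  "yykpdcba" → 8 new (y, y, k, p, d, c, b, a)
  "yykphxgccj" → prefix "yykp" already present; 6 new (h, x, g, c, c, j)
  "yykpeyi" → prefix "yykp" already present; 3 new (e, y, i)
  "yykplherbs" → prefix "yykp" already present; 6 new (l, h, e, r, b, s)
  "yykptg" → prefix "yykp" already present; 2 new (t, g)
  "yykpqqkw" → prefix "yykp" already present; 4 new (q, q, k, w)
  "yykpx" → prefix "yykp" already present; 1 new (x)
Total nodes = 8 + 6 + 3 + 6 + 2 + 4 + 1 = 30

30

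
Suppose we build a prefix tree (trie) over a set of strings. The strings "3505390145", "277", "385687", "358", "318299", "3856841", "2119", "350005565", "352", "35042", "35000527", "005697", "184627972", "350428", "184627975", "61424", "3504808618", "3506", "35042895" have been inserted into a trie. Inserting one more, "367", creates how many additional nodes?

2

The longest prefix of "367" already in the trie is "3" (length 1).
So 3 − 1 = 2 new nodes.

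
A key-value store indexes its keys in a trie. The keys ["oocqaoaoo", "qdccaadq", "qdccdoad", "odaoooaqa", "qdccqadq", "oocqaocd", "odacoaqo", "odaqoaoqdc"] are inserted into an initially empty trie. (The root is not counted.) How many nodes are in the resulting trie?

For each word, the new-node count is its length minus the longest prefix already in the trie:
  "oocqaoaoo" → 9 new (o, o, c, q, a, o, a, o, o)
  "qdccaadq" → 8 new (q, d, c, c, a, a, d, q)
  "qdccdoad" → prefix "qdcc" already present; 4 new (d, o, a, d)
  "odaoooaqa" → prefix "o" already present; 8 new (d, a, o, o, o, a, q, a)
  "qdccqadq" → prefix "qdcc" already present; 4 new (q, a, d, q)
  "oocqaocd" → prefix "oocqao" already present; 2 new (c, d)
  "odacoaqo" → prefix "oda" already present; 5 new (c, o, a, q, o)
  "odaqoaoqdc" → prefix "oda" already present; 7 new (q, o, a, o, q, d, c)
Total nodes = 9 + 8 + 4 + 8 + 4 + 2 + 5 + 7 = 47

47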